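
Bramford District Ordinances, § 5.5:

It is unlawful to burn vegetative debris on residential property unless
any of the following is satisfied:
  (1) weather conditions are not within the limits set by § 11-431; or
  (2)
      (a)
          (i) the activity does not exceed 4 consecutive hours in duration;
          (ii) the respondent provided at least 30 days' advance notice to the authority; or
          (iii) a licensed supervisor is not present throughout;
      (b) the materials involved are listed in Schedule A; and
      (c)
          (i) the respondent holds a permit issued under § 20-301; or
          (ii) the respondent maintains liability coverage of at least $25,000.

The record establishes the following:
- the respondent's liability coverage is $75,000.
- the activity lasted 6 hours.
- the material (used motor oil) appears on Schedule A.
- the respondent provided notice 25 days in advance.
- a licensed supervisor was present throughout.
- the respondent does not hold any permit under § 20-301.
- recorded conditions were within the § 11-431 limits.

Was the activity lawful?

No — unlawful.

(1) not (weather ok) — not met.
(i) ≤ 4 hrs duration — fails.
(ii) ≥30 days' notice — fails.
(iii) not (supervisor present) — fails.
(a) = F OR F OR F = false.
(b) Schedule A material — satisfied.
(i) holds permit — fails.
(ii) coverage ≥ $25,000 — met.
(c) = F OR T = true.
(2) = F AND T AND T = false.
So Overall is not satisfied (F OR F).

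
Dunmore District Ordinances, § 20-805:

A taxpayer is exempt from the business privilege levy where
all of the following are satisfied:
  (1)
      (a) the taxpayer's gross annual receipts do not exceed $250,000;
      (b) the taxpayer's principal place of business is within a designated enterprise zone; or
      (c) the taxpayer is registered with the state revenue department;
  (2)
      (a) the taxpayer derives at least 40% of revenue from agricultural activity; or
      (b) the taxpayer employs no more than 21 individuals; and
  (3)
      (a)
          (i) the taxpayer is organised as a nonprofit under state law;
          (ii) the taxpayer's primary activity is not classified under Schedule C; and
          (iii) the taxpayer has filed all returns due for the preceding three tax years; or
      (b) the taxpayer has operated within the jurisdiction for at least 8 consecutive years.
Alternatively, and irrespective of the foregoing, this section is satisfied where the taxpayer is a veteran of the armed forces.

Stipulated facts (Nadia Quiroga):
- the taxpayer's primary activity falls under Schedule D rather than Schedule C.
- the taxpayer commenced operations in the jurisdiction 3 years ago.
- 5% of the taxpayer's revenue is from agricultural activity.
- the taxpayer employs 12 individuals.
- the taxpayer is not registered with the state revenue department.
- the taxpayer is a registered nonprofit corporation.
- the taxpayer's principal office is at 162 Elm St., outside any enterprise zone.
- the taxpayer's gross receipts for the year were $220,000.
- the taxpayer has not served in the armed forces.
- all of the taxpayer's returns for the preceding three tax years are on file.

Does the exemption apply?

Yes — exempt.

(a) receipts ≤ $250,000 — holds.
(b) in enterprise zone — fails.
(c) state-registered — not satisfied.
(1) = T OR F OR F = true.
(a) ≥40% agricultural — not met.
(b) ≤ 21 employees — holds.
So (2) is satisfied (F OR T).
(i) nonprofit — met.
(ii) not (Schedule C activity) — holds.
(iii) returns current — holds.
(a) = T AND T AND T = true.
(b) ≥ 8 yrs in jurisdiction — not satisfied.
(3): T OR F → true.
Overall: T AND T AND T → true.
Exception (veteran) — not satisfied.
Result: main true OR exception false → true.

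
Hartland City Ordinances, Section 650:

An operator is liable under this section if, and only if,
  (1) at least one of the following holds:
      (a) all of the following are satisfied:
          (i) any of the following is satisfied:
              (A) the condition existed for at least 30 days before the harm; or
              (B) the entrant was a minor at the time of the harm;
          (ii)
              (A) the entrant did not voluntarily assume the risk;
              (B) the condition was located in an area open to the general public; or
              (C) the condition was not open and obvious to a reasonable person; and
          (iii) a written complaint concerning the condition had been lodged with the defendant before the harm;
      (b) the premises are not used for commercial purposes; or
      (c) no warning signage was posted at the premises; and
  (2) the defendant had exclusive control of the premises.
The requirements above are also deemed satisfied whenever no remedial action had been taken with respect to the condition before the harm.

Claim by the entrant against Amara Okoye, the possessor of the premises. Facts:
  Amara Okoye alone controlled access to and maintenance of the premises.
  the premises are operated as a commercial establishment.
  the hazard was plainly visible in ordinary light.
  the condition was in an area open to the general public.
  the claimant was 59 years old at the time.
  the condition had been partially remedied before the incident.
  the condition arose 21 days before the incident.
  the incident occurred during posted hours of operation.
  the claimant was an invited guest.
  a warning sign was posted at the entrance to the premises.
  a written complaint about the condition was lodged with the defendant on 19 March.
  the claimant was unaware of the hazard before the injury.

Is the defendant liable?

(A) condition ≥30 days old — not satisfied.
(B) entrant a minor — not satisfied.
(i): F OR F → false.
(A) no assumed risk — holds.
(B) public area — met.
(C) not open/obvious — not met.
(ii): T OR T OR F → true.
(iii) complaint lodged — holds.
(a) = F AND T AND T = false.
(b) not (commercial use) — not met.
(c) no signage posted — not satisfied.
(1): F OR F OR F → false.
(2) exclusive control — met.
Overall = F AND T = false.
Exception (no remedial action) — not satisfied.
Result: main false OR exception false → false.

No — not liable.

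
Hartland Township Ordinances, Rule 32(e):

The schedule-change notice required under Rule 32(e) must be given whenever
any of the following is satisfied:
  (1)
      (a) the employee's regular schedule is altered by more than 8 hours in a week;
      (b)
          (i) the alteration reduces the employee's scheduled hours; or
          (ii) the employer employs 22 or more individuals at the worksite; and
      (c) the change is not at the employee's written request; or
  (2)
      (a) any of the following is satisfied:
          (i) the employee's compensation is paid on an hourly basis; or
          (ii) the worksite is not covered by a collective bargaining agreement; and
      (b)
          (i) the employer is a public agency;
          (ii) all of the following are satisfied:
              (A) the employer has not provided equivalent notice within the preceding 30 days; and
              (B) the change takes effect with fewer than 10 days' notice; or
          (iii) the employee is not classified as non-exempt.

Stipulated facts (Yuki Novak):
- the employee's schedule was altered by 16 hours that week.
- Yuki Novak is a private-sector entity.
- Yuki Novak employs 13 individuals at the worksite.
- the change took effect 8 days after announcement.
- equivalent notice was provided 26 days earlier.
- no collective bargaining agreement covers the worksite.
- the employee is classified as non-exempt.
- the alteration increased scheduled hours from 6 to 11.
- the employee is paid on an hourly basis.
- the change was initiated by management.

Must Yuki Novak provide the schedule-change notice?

(a) schedule shift > 8h — satisfied.
(i) hours reduced — fails.
(ii) ≥ 22 at site — fails.
(b): F OR F → false.
(c) not employee-requested — satisfied.
So (1) is not satisfied (T AND F AND T).
(i) hourly-paid — satisfied.
(ii) no CBA — met.
(a): T OR T → true.
(i) public agency — not met.
(A) no recent notice — fails.
(B) < 10 days' notice — holds.
(ii) = F AND T = false.
(iii) not (non-exempt) — fails.
So (b) is not satisfied (F OR F OR F).
(2): T AND F → false.
So Overall is not satisfied (F OR F).

No — not required.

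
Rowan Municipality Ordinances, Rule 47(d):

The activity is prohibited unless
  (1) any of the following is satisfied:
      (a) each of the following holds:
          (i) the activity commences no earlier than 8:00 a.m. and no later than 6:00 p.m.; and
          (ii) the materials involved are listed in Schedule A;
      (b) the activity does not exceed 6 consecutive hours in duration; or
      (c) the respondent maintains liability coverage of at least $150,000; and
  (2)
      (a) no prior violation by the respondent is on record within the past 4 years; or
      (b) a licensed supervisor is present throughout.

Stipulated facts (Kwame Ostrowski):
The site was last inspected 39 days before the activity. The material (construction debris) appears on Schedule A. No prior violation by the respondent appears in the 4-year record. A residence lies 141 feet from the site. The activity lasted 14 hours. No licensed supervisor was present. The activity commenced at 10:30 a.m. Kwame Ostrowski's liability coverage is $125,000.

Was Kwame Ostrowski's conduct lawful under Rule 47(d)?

(i) start within hours — satisfied.
(ii) Schedule A material — satisfied.
So (a) is satisfied (T AND T).
(b) ≤ 6 hrs duration — not met.
(c) coverage ≥ $150,000 — fails.
So (1) is satisfied (T OR F OR F).
(a) no prior violation — satisfied.
(b) supervisor present — not satisfied.
So (2) is satisfied (T OR F).
So Overall is satisfied (T AND T).

Yes — lawful.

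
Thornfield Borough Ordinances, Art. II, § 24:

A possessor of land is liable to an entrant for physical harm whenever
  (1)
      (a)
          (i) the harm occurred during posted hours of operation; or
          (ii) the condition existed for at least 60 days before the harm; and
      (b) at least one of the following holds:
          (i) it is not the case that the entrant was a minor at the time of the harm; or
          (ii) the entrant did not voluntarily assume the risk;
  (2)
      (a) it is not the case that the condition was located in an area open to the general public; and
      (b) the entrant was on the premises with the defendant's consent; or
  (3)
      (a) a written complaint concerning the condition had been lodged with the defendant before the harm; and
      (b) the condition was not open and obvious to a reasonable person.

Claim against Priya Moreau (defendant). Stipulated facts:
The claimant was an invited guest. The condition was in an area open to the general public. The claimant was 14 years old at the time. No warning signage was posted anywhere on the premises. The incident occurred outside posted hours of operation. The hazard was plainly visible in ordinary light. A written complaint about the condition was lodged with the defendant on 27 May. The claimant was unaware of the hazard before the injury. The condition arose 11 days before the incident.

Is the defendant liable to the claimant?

(i) during posted hours — not met.
(ii) condition ≥60 days old — not satisfied.
(a) = F OR F = false.
(i) not (entrant a minor) — not satisfied.
(ii) no assumed risk — met.
(b) = F OR T = true.
So (1) is not satisfied (F AND T).
(a) not (public area) — not satisfied.
(b) consent to enter — satisfied.
So (2) is not satisfied (F AND T).
(a) complaint lodged — satisfied.
(b) not open/obvious — not satisfied.
(3) = T AND F = false.
Overall: F OR F OR F → false.

No — not liable.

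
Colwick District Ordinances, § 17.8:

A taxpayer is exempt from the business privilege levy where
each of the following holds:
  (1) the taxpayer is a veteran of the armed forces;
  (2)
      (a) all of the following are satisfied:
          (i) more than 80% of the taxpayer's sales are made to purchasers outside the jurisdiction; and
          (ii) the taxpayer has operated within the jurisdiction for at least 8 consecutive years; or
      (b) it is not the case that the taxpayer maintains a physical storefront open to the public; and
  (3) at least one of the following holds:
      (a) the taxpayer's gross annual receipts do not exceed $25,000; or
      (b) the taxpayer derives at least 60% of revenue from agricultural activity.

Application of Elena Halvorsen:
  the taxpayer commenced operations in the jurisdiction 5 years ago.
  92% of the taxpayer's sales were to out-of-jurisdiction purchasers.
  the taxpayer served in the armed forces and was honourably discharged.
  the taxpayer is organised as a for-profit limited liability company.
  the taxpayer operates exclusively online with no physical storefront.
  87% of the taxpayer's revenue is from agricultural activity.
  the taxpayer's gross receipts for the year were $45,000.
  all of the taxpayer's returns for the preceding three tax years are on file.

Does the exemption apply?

(1) veteran — satisfied.
(i) >80% out-of-jur. sales — holds.
(ii) ≥ 8 yrs in jurisdiction — fails.
(a): T AND F → false.
(b) not (has storefront) — holds.
(2) = F OR T = true.
(a) receipts ≤ $25,000 — fails.
(b) ≥60% agricultural — met.
So (3) is satisfied (F OR T).
Overall = T AND T AND T = true.

Yes — exempt.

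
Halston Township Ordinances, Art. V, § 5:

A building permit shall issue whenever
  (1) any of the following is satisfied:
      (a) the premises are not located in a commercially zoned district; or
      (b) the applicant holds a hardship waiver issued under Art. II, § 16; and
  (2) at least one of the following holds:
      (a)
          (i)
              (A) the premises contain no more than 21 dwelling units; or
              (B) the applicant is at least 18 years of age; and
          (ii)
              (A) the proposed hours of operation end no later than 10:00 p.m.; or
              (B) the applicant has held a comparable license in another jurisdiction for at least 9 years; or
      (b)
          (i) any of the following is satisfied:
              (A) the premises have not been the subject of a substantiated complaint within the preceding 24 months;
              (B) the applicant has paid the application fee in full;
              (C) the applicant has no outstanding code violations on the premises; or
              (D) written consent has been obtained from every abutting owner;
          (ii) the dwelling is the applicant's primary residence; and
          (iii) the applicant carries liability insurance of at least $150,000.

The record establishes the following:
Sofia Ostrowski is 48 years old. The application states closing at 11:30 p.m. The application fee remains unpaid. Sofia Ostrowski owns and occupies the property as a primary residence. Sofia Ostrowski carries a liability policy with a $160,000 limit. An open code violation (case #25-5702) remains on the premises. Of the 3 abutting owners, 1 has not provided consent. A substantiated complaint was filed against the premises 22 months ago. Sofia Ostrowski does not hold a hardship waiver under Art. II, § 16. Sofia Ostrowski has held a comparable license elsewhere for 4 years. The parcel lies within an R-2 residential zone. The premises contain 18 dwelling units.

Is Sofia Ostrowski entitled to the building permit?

No — denied.

(a) not (commercially zoned) — met.
(b) hardship waiver — not met.
So (1) is satisfied (T OR F).
(A) ≤ 21 units — satisfied.
(B) age ≥ 18 — holds.
(i): T OR T → true.
(A) closes by 10 p.m. — not met.
(B) prior license ≥ 9 yr — not satisfied.
So (ii) is not satisfied (F OR F).
(a) = T AND F = false.
(A) no complaint in 24 mo. — fails.
(B) fee paid — not met.
(C) no code violations — fails.
(D) all abutters consent — not satisfied.
(i) = F OR F OR F OR F = false.
(ii) primary residence — satisfied.
(iii) insurance ≥ $150,000 — holds.
So (b) is not satisfied (F AND T AND T).
So (2) is not satisfied (F OR F).
Overall: T AND F → false.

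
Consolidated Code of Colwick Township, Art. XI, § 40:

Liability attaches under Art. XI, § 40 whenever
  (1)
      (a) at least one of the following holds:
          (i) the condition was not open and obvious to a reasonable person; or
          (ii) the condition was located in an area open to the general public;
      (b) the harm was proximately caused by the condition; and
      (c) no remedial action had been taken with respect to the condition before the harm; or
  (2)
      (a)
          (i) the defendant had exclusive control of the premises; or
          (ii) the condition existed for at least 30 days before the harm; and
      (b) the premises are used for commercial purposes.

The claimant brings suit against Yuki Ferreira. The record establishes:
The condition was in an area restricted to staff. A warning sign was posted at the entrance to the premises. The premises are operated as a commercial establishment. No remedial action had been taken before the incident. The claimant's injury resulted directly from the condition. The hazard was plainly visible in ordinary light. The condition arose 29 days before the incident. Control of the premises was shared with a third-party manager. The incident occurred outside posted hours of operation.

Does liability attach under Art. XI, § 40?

(i) not open/obvious — fails.
(ii) public area — not satisfied.
(a) = F OR F = false.
(b) proximate cause — holds.
(c) no remedial action — satisfied.
(1) = F AND T AND T = false.
(i) exclusive control — fails.
(ii) condition ≥30 days old — fails.
(a): F OR F → false.
(b) commercial use — holds.
(2): F AND T → false.
Overall: F OR F → false.

No — not liable.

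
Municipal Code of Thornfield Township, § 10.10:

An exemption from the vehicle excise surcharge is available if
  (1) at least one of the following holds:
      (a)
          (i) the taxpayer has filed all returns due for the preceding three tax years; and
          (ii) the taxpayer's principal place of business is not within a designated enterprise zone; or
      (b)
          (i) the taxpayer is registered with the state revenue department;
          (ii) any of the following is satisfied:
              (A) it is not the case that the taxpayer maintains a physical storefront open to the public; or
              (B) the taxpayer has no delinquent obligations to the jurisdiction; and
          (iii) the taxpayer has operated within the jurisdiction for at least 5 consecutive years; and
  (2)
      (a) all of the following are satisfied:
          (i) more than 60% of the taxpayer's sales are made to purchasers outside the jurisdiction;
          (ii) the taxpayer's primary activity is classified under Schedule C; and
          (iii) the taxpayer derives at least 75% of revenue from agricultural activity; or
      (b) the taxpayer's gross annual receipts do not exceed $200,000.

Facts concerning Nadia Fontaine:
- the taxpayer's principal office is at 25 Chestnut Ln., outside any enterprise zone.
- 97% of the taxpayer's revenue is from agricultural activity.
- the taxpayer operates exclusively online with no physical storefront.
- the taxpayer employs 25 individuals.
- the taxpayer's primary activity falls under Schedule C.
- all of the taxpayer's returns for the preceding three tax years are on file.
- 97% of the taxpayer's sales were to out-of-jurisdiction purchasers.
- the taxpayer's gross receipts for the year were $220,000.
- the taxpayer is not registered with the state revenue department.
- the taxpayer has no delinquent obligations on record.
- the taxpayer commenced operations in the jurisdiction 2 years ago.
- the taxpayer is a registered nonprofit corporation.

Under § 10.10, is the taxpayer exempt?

(i) returns current — met.
(ii) not (in enterprise zone) — met.
(a): T AND T → true.
(i) state-registered — fails.
(A) not (has storefront) — met.
(B) no delinquency — holds.
So (ii) is satisfied (T OR T).
(iii) ≥ 5 yrs in jurisdiction — not met.
(b) = F AND T AND F = false.
So (1) is satisfied (T OR F).
(i) >60% out-of-jur. sales — holds.
(ii) Schedule C activity — met.
(iii) ≥75% agricultural — met.
(a): T AND T AND T → true.
(b) receipts ≤ $200,000 — fails.
So (2) is satisfied (T OR F).
Overall = T AND T = true.

Yes — exempt.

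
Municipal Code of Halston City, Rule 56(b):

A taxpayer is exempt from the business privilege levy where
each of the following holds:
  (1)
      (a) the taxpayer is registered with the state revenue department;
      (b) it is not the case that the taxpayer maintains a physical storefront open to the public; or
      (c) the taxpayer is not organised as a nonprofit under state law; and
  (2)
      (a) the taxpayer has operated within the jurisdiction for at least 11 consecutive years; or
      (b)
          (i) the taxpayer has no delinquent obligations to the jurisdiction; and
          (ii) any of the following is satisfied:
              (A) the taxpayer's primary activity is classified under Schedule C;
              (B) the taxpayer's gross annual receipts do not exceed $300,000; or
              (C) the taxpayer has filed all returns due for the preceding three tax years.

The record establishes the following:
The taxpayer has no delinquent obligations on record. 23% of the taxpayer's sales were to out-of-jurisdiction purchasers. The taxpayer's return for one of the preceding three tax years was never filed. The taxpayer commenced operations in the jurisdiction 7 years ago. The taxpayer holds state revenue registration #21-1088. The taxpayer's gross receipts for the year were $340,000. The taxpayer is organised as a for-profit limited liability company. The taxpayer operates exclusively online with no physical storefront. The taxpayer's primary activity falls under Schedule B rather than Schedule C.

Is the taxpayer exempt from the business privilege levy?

No — not exempt.

(a) state-registered — met.
(b) not (has storefront) — holds.
(c) not (nonprofit) — satisfied.
So (1) is satisfied (T OR T OR T).
(a) ≥ 11 yrs in jurisdiction — fails.
(i) no delinquency — satisfied.
(A) Schedule C activity — fails.
(B) receipts ≤ $300,000 — not satisfied.
(C) returns current — fails.
(ii) = F OR F OR F = false.
(b) = T AND F = false.
(2) = F OR F = false.
Overall: T AND F → false.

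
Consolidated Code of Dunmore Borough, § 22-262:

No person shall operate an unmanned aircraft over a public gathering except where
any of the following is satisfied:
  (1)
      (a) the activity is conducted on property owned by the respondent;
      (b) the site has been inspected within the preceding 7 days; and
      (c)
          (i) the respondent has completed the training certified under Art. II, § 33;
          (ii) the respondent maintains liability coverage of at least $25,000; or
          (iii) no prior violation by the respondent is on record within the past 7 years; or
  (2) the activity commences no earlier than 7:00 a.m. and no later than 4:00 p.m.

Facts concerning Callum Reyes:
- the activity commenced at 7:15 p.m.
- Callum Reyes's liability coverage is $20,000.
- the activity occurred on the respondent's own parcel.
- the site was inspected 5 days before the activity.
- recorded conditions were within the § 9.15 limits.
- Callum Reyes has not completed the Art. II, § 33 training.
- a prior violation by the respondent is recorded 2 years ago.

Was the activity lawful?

No — unlawful.

(a) own property — satisfied.
(b) site inspected — satisfied.
(i) training certified — not satisfied.
(ii) coverage ≥ $25,000 — not satisfied.
(iii) no prior violation — not met.
(c) = F OR F OR F = false.
So (1) is not satisfied (T AND T AND F).
(2) start within hours — not met.
Overall = F OR F = false.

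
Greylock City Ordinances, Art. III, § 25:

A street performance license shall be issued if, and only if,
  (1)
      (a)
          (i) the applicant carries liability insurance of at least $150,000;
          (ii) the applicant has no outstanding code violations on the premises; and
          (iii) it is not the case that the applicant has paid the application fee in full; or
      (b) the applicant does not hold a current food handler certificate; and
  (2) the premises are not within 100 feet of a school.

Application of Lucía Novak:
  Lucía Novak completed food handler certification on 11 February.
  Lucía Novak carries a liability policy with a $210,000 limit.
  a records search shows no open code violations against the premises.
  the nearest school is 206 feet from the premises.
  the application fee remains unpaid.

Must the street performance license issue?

Yes — granted.

(i) insurance ≥ $150,000 — holds.
(ii) no code violations — satisfied.
(iii) not (fee paid) — satisfied.
(a) = T AND T AND T = true.
(b) not (food handler cert.) — not satisfied.
(1): T OR F → true.
(2) ≥100 ft from school — holds.
Overall: T AND T → true.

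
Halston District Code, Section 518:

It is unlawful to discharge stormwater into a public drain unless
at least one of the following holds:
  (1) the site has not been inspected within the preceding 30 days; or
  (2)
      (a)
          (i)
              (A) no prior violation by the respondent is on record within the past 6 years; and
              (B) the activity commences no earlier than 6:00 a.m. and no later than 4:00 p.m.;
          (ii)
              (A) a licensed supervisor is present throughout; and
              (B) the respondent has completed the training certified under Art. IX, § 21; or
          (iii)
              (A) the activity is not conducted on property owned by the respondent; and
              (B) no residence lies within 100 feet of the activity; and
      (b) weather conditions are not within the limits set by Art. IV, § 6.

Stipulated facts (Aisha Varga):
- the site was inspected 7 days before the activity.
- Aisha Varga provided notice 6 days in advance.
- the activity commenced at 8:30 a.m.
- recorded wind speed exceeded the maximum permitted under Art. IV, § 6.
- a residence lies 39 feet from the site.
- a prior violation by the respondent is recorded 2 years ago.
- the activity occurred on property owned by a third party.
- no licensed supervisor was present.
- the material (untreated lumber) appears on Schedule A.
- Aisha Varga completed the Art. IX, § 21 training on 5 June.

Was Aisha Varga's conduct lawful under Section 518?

(1) not (site inspected) — not met.
(A) no prior violation — fails.
(B) start within hours — holds.
So (i) is not satisfied (F AND T).
(A) supervisor present — fails.
(B) training certified — satisfied.
So (ii) is not satisfied (F AND T).
(A) not (own property) — satisfied.
(B) no residence in 100 ft — not satisfied.
(iii) = T AND F = false.
(a) = F OR F OR F = false.
(b) not (weather ok) — holds.
(2): F AND T → false.
So Overall is not satisfied (F OR F).

No — unlawful.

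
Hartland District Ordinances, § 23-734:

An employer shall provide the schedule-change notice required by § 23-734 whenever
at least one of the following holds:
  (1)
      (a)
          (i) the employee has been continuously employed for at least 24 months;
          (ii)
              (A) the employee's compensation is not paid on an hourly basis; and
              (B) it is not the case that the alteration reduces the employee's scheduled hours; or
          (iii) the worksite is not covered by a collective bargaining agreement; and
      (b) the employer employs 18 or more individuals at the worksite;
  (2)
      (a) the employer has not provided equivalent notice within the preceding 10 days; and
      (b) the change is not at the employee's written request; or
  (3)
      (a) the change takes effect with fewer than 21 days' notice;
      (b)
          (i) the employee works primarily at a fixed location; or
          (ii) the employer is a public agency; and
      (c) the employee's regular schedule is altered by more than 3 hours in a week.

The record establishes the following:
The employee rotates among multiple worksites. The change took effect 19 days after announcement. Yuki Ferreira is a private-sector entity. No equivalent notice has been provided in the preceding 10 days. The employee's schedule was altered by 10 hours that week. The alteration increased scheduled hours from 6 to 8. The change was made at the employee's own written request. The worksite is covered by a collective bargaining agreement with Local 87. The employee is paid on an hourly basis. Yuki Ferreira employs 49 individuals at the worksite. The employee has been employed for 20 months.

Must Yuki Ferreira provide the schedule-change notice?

(i) tenure ≥ 24 mo. — not satisfied.
(A) not (hourly-paid) — not satisfied.
(B) not (hours reduced) — satisfied.
So (ii) is not satisfied (F AND T).
(iii) no CBA — not satisfied.
So (a) is not satisfied (F OR F OR F).
(b) ≥ 18 at site — met.
So (1) is not satisfied (F AND T).
(a) no recent notice — met.
(b) not employee-requested — not satisfied.
(2) = T AND F = false.
(a) < 21 days' notice — holds.
(i) fixed location — not satisfied.
(ii) public agency — fails.
(b): F OR F → false.
(c) schedule shift > 3h — satisfied.
(3) = T AND F AND T = false.
So Overall is not satisfied (F OR F OR F).

No — not required.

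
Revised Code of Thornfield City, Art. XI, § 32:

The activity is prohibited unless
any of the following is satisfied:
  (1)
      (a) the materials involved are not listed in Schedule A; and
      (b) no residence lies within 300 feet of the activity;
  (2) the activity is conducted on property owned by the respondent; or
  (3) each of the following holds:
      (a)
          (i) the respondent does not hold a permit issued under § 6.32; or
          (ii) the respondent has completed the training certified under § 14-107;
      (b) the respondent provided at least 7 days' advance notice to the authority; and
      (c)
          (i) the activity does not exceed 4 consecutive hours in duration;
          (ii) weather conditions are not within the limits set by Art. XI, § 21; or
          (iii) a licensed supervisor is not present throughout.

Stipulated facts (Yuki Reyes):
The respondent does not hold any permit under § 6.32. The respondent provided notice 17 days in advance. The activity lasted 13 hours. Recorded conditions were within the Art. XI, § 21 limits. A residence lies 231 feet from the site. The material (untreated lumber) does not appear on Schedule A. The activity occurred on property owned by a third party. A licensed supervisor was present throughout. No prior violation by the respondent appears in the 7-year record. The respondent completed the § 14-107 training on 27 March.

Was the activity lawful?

(a) not (Schedule A material) — holds.
(b) no residence in 300 ft — not satisfied.
(1): T AND F → false.
(2) own property — fails.
(i) not (holds permit) — met.
(ii) training certified — holds.
(a): T OR T → true.
(b) ≥7 days' notice — holds.
(i) ≤ 4 hrs duration — not satisfied.
(ii) not (weather ok) — not satisfied.
(iii) not (supervisor present) — not satisfied.
(c): F OR F OR F → false.
(3) = T AND T AND F = false.
So Overall is not satisfied (F OR F OR F).

No — unlawful.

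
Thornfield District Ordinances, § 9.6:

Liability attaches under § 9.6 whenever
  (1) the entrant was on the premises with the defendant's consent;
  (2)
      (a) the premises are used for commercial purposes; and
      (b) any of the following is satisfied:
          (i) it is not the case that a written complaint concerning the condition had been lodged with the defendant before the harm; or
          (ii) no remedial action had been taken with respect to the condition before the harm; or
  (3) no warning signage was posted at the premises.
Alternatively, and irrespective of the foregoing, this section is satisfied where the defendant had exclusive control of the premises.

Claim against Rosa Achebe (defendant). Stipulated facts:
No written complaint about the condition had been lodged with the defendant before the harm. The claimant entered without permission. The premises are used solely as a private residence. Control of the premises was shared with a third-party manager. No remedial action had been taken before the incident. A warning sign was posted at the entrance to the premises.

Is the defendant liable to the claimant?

No — not liable.

(1) consent to enter — fails.
(a) commercial use — fails.
(i) not (complaint lodged) — met.
(ii) no remedial action — holds.
(b): T OR T → true.
(2) = F AND T = false.
(3) no signage posted — not met.
Overall = F OR F OR F = false.
Exception (exclusive control) — not satisfied.
Result: main false OR exception false → false.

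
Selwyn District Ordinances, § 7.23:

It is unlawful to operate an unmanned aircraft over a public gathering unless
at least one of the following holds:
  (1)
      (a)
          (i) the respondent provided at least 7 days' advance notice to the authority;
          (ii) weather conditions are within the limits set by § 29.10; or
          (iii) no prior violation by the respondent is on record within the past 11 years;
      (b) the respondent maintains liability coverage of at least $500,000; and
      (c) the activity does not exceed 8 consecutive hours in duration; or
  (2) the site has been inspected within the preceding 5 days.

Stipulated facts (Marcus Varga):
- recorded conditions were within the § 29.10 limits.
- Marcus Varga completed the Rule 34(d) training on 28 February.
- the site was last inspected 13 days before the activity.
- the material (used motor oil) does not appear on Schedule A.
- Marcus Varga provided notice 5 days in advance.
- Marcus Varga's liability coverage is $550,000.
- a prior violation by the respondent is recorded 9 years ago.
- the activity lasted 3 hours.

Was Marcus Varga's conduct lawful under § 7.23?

(i) ≥7 days' notice — not met.
(ii) weather ok — satisfied.
(iii) no prior violation — not satisfied.
(a) = F OR T OR F = true.
(b) coverage ≥ $500,000 — holds.
(c) ≤ 8 hrs duration — met.
(1): T AND T AND T → true.
(2) site inspected — not satisfied.
Overall: T OR F → true.

Yes — lawful.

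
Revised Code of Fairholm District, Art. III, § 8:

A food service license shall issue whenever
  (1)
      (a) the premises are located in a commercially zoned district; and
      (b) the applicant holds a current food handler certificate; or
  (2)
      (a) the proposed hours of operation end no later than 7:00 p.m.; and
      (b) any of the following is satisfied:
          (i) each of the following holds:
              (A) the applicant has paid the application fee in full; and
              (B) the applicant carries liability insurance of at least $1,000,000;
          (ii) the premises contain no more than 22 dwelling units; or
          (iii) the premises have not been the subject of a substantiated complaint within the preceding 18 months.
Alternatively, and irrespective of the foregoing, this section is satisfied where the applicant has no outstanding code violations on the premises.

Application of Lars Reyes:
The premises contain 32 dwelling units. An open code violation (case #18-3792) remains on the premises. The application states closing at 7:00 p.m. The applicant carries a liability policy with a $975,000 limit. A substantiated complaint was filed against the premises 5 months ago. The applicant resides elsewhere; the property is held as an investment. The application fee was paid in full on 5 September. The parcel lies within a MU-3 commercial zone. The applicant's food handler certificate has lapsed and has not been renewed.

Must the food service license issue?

(a) commercially zoned — satisfied.
(b) food handler cert. — not satisfied.
(1): T AND F → false.
(a) closes by 7 p.m. — satisfied.
(A) fee paid — satisfied.
(B) insurance ≥ $1,000,000 — not met.
So (i) is not satisfied (T AND F).
(ii) ≤ 22 units — not met.
(iii) no complaint in 18 mo. — fails.
(b): F OR F OR F → false.
(2) = T AND F = false.
Overall = F OR F = false.
Exception (no code violations) — not satisfied.
Result: main false OR exception false → false.

No — denied.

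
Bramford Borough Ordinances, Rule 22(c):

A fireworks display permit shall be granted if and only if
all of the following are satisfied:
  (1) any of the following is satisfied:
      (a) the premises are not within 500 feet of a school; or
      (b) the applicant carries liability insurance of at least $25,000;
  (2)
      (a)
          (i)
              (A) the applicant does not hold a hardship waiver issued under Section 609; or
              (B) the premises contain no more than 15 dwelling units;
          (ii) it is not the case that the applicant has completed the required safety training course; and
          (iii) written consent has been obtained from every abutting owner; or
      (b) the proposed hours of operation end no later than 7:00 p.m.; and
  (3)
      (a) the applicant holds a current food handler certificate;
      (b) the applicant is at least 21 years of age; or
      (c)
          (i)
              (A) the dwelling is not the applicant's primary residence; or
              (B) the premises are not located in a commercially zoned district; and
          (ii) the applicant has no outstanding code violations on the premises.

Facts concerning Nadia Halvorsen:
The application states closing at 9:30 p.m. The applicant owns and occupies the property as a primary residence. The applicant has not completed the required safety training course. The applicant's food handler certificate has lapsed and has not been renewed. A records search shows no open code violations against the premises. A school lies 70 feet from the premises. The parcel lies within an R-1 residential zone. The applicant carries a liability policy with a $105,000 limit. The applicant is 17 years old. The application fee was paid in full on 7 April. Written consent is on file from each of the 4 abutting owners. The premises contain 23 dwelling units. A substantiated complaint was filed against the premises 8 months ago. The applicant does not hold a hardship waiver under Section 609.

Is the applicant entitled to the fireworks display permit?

(a) ≥500 ft from school — not met.
(b) insurance ≥ $25,000 — met.
So (1) is satisfied (F OR T).
(A) not (hardship waiver) — holds.
(B) ≤ 15 units — fails.
So (i) is satisfied (T OR F).
(ii) not (safety training) — holds.
(iii) all abutters consent — met.
(a): T AND T AND T → true.
(b) closes by 7 p.m. — fails.
(2) = T OR F = true.
(a) food handler cert. — not satisfied.
(b) age ≥ 21 — not met.
(A) not (primary residence) — not met.
(B) not (commercially zoned) — holds.
(i) = F OR T = true.
(ii) no code violations — met.
(c): T AND T → true.
(3) = F OR F OR T = true.
Overall = T AND T AND T = true.

Yes — granted.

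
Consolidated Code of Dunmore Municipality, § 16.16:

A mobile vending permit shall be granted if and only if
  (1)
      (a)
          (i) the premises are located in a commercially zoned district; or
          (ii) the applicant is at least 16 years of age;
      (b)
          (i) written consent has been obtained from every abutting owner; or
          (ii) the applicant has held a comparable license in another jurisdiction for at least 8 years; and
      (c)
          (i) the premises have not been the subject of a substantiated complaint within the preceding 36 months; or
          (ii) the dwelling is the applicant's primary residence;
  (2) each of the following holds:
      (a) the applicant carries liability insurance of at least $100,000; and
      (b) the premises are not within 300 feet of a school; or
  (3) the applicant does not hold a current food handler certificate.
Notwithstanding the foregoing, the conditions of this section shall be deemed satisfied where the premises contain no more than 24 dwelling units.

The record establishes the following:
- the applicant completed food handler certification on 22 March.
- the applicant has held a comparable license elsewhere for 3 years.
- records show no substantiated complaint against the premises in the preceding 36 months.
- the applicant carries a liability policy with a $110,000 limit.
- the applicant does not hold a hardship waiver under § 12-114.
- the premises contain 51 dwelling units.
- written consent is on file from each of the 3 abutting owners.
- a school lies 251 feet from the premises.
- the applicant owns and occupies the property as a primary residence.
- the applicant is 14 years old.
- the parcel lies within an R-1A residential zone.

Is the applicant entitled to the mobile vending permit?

(i) commercially zoned — fails.
(ii) age ≥ 16 — fails.
(a) = F OR F = false.
(i) all abutters consent — met.
(ii) prior license ≥ 8 yr — not met.
(b): T OR F → true.
(i) no complaint in 36 mo. — satisfied.
(ii) primary residence — met.
(c): T OR T → true.
So (1) is not satisfied (F AND T AND T).
(a) insurance ≥ $100,000 — met.
(b) ≥300 ft from school — not met.
(2): T AND F → false.
(3) not (food handler cert.) — not satisfied.
So Overall is not satisfied (F OR F OR F).
Exception (≤ 24 units) — not satisfied.
Result: main false OR exception false → false.

No — denied.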